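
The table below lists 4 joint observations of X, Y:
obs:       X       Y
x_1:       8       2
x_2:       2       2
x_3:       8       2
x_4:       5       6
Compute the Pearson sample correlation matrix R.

Step 1 — column means:
  mean(X) = (8 + 2 + 8 + 5) / 4 = 23/4 = 5.75
  mean(Y) = (2 + 2 + 2 + 6) / 4 = 12/4 = 3

Step 2 — sample variances and covariances s[i,j] = (1/(n-1)) · Σ_k (x_{k,i} - mean_i) · (x_{k,j} - mean_j), with n-1 = 3:
  s[X,X] = ((2.25)·(2.25) + (-3.75)·(-3.75) + (2.25)·(2.25) + (-0.75)·(-0.75)) / 3 = 24.75/3 = 8.25
  s[X,Y] = ((2.25)·(-1) + (-3.75)·(-1) + (2.25)·(-1) + (-0.75)·(3)) / 3 = -3/3 = -1
  s[Y,Y] = ((-1)·(-1) + (-1)·(-1) + (-1)·(-1) + (3)·(3)) / 3 = 12/3 = 4
  Sample standard deviations s_i = √(s[i,i]):
  s(X) = √(8.25) = 2.8723
  s(Y) = √(4) = 2

Step 3 — r_{ij} = s_{ij} / (s_i · s_j):
  r[X,X] = 1 (diagonal).
  r[X,Y] = -1 / (2.8723 · 2) = -1 / 5.7446 = -0.1741
  r[Y,Y] = 1 (diagonal).

R is symmetric with unit diagonal. Assembling:

R = [[1, -0.1741],
 [-0.1741, 1]]


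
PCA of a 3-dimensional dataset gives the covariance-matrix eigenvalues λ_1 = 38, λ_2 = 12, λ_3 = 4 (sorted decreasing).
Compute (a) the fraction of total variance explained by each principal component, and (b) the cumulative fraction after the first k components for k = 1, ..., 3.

Step 1 — total variance = trace(Sigma) = Σ λ_i = 38 + 12 + 4 = 54.

Step 2 — fraction explained by component i = λ_i / Σ λ:
  PC1: 38/54 = 0.7037
  PC2: 12/54 = 0.2222
  PC3: 4/54 = 0.0741

Step 3 — cumulative fraction after k components = (λ_1 + ... + λ_k) / Σ λ:
  k = 1: 38/54 = 0.7037
  k = 2: (38 + 12)/54 = 50/54 = 0.9259
  k = 3: (38 + 12 + 4)/54 = 54/54 = 1

Summary (fraction, with percent):

explained: PC1 0.7037 (70.37%), PC2 0.2222 (22.22%), PC3 0.0741 (7.41%);  cumulative: 0.7037, 0.9259, 1


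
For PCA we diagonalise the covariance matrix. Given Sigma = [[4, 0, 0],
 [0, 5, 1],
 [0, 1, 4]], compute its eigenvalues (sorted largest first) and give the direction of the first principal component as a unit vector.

Step 1 — characteristic polynomial p(λ) = det(λI - Sigma) = λ³ - tr·λ² + c_1·λ - det, where tr = trace, c_1 = sum of the principal 2×2 minors, det = det(Sigma):
  tr = 4 + 5 + 4 = 13,
  c_1 = (4·5 - (0)²) + (4·4 - (0)²) + (5·4 - (1)²) = 20 + 16 + 19 = 55,
  det = 4·(5·4 - (1)²) - (0)·((0)·4 - (1)·(0)) + (0)·((0)·(1) - 5·(0)) = 4·(19) - (0)·(0) + (0)·(0) = 76.
  So p(λ) = λ³ - 13λ² + 55λ - 76.
Step 2 — look for an integer root (rational root theorem: any rational root is an integer divisor of 76). Testing λ = 4:
  p(4) = 64 - 208 + 220 - 76 = 0  ✓
  Dividing out (λ - 4): p(λ) = (λ - 4)(λ² - 9λ + 19).
Step 3 — remaining eigenvalues from the quadratic λ² - 9λ + 19 = 0:
  Δ = 9² - 4·19 = 81 - 76 = 5,  λ = (9 ± √5)/2 = (9 ± 2.2361)/2 ≈ 5.618 or 3.382.
  Sorted: λ_1 = 5.618,  λ_2 = 4,  λ_3 = 3.382  (check: sum = 13 = tr ✓).

Step 4 — unit eigenvector for λ_1 ≈ 5.618: v spans the null space of (Sigma - λ_1 I), whose rows are
  r_1 = (-1.618, 0, 0),  r_2 = (0, -0.618, 1),  r_3 = (0, 1, -1.618).
  v is orthogonal to every row, so take v ∝ r_1 × r_2 = ((0)·(1) - (0)·(-0.618), (0)·(0) - (-1.618)·(1), (-1.618)·(-0.618) - (0)·(0)) ≈ (0, 1.618, 1).
  Let u = (0, 1.618, 1).
  ||u|| = √((0)² + (1.618)² + (1)²) = √(3.618) ≈ 1.9021,  v_1 = u/||u|| ≈ (0, 0.8507, 0.5257) (||v_1|| = 1).

λ_1 = 5.618,  λ_2 = 4,  λ_3 = 3.382;  v_1 ≈ (0, 0.8507, 0.5257)


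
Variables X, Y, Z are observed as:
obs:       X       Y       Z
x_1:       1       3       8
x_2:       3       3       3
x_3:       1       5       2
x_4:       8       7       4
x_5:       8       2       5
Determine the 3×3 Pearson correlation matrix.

Step 1 — column means:
  mean(X) = (1 + 3 + 1 + 8 + 8) / 5 = 21/5 = 4.2
  mean(Y) = (3 + 3 + 5 + 7 + 2) / 5 = 20/5 = 4
  mean(Z) = (8 + 3 + 2 + 4 + 5) / 5 = 22/5 = 4.4

Step 2 — sample variances and covariances s[i,j] = (1/(n-1)) · Σ_k (x_{k,i} - mean_i) · (x_{k,j} - mean_j), with n-1 = 4:
  s[X,X] = ((-3.2)·(-3.2) + (-1.2)·(-1.2) + (-3.2)·(-3.2) + (3.8)·(3.8) + (3.8)·(3.8)) / 4 = 50.8/4 = 12.7
  s[X,Y] = ((-3.2)·(-1) + (-1.2)·(-1) + (-3.2)·(1) + (3.8)·(3) + (3.8)·(-2)) / 4 = 5/4 = 1.25
  s[X,Z] = ((-3.2)·(3.6) + (-1.2)·(-1.4) + (-3.2)·(-2.4) + (3.8)·(-0.4) + (3.8)·(0.6)) / 4 = -1.4/4 = -0.35
  s[Y,Y] = ((-1)·(-1) + (-1)·(-1) + (1)·(1) + (3)·(3) + (-2)·(-2)) / 4 = 16/4 = 4
  s[Y,Z] = ((-1)·(3.6) + (-1)·(-1.4) + (1)·(-2.4) + (3)·(-0.4) + (-2)·(0.6)) / 4 = -7/4 = -1.75
  s[Z,Z] = ((3.6)·(3.6) + (-1.4)·(-1.4) + (-2.4)·(-2.4) + (-0.4)·(-0.4) + (0.6)·(0.6)) / 4 = 21.2/4 = 5.3
  Sample standard deviations s_i = √(s[i,i]):
  s(X) = √(12.7) = 3.5637
  s(Y) = √(4) = 2
  s(Z) = √(5.3) = 2.3022

Step 3 — r_{ij} = s_{ij} / (s_i · s_j):
  r[X,X] = 1 (diagonal).
  r[X,Y] = 1.25 / (3.5637 · 2) = 1.25 / 7.1274 = 0.1754
  r[X,Z] = -0.35 / (3.5637 · 2.3022) = -0.35 / 8.2043 = -0.0427
  r[Y,Y] = 1 (diagonal).
  r[Y,Z] = -1.75 / (2 · 2.3022) = -1.75 / 4.6043 = -0.3801
  r[Z,Z] = 1 (diagonal).

R is symmetric with unit diagonal. Assembling:

R = [[1, 0.1754, -0.0427],
 [0.1754, 1, -0.3801],
 [-0.0427, -0.3801, 1]]


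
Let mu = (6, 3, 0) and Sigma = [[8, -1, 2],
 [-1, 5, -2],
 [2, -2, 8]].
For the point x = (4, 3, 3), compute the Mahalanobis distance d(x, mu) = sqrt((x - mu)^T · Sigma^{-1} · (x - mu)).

Step 1 — centre the observation: (x - mu) = (-2, 0, 3).

Step 2 — invert Sigma (cofactor / det for 3×3, or solve directly):
  Sigma^{-1} = [[0.1343, 0.0149, -0.0299],
 [0.0149, 0.2239, 0.0522],
 [-0.0299, 0.0522, 0.1455]].

Step 3 — form the quadratic (x - mu)^T · Sigma^{-1} · (x - mu):
  Sigma^{-1} · (x - mu) = (-0.3582, 0.1269, 0.4963).
  (x - mu)^T · [Sigma^{-1} · (x - mu)] = (-2)·(-0.3582) + (0)·(0.1269) + (3)·(0.4963) = 2.2052.

Step 4 — take square root: d = √(2.2052) ≈ 1.485.

d(x, mu) = √(2.2052) ≈ 1.485


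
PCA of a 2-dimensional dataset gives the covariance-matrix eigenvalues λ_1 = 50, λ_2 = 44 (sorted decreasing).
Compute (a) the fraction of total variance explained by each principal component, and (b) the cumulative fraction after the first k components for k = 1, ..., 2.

Step 1 — total variance = trace(Sigma) = Σ λ_i = 50 + 44 = 94.

Step 2 — fraction explained by component i = λ_i / Σ λ:
  PC1: 50/94 = 0.5319
  PC2: 44/94 = 0.4681

Step 3 — cumulative fraction after k components = (λ_1 + ... + λ_k) / Σ λ:
  k = 1: 50/94 = 0.5319
  k = 2: (50 + 44)/94 = 94/94 = 1

Summary (fraction, with percent):

explained: PC1 0.5319 (53.19%), PC2 0.4681 (46.81%);  cumulative: 0.5319, 1


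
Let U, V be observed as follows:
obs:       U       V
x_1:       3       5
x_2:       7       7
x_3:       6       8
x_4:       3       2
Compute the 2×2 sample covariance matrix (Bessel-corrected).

Step 1 — column means:
  mean(U) = (3 + 7 + 6 + 3) / 4 = 19/4 = 4.75
  mean(V) = (5 + 7 + 8 + 2) / 4 = 22/4 = 5.5

Step 2 — sample covariance S[i,j] = (1/(n-1)) · Σ_k (x_{k,i} - mean_i) · (x_{k,j} - mean_j), with n-1 = 3.
  S[U,U] = ((-1.75)·(-1.75) + (2.25)·(2.25) + (1.25)·(1.25) + (-1.75)·(-1.75)) / 3 = 12.75/3 = 4.25
  S[U,V] = ((-1.75)·(-0.5) + (2.25)·(1.5) + (1.25)·(2.5) + (-1.75)·(-3.5)) / 3 = 13.5/3 = 4.5
  S[V,V] = ((-0.5)·(-0.5) + (1.5)·(1.5) + (2.5)·(2.5) + (-3.5)·(-3.5)) / 3 = 21/3 = 7

S is symmetric (S[j,i] = S[i,j]). Assembling:

S = [[4.25, 4.5],
 [4.5, 7]]


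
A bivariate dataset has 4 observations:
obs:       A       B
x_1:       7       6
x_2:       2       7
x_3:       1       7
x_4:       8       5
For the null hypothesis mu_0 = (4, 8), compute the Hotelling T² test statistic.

Step 1 — sample mean vector:
  mean(A) = (7 + 2 + 1 + 8) / 4 = 18/4 = 4.5
  mean(B) = (6 + 7 + 7 + 5) / 4 = 25/4 = 6.25
  x̄ = (4.5, 6.25),  deviation x̄ - mu_0 = (4.5, 6.25) - (4, 8) = (0.5, -1.75).

Step 2 — sample covariance matrix, S[i,j] = (1/(n-1)) · Σ_k (x_{k,i} - mean_i) · (x_{k,j} - mean_j), divisor n-1 = 3:
  S[A,A] = ((2.5)·(2.5) + (-2.5)·(-2.5) + (-3.5)·(-3.5) + (3.5)·(3.5)) / 3 = 37/3 = 12.3333
  S[A,B] = ((2.5)·(-0.25) + (-2.5)·(0.75) + (-3.5)·(0.75) + (3.5)·(-1.25)) / 3 = -9.5/3 = -3.1667
  S[B,B] = ((-0.25)·(-0.25) + (0.75)·(0.75) + (0.75)·(0.75) + (-1.25)·(-1.25)) / 3 = 2.75/3 = 0.9167
  S = [[12.3333, -3.1667],
 [-3.1667, 0.9167]].

Step 3 — invert S. det(S) = 12.3333·0.9167 - (-3.1667)² = 1.2778.
  S^{-1} = (1/det) · [[d, -b], [-b, a]] = [[0.7174, 2.4783],
 [2.4783, 9.6522]].

Step 4 — quadratic form (x̄ - mu_0)^T · S^{-1} · (x̄ - mu_0):
  S^{-1} · (x̄ - mu_0) = (-3.9783, -15.6522),
  (x̄ - mu_0)^T · [...] = (0.5)·(-3.9783) + (-1.75)·(-15.6522) = 25.4022.

Step 5 — scale by n: T² = 4 · 25.4022 = 101.6087.

T² ≈ 101.6087


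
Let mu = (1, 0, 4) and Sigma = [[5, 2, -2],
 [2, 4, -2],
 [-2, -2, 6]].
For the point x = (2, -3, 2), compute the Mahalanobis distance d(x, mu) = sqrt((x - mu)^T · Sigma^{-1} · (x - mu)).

Step 1 — centre the observation: (x - mu) = (1, -3, -2).

Step 2 — invert Sigma (cofactor / det for 3×3, or solve directly):
  Sigma^{-1} = [[0.2632, -0.1053, 0.0526],
 [-0.1053, 0.3421, 0.0789],
 [0.0526, 0.0789, 0.2105]].

Step 3 — form the quadratic (x - mu)^T · Sigma^{-1} · (x - mu):
  Sigma^{-1} · (x - mu) = (0.4737, -1.2895, -0.6053).
  (x - mu)^T · [Sigma^{-1} · (x - mu)] = (1)·(0.4737) + (-3)·(-1.2895) + (-2)·(-0.6053) = 5.5526.

Step 4 — take square root: d = √(5.5526) ≈ 2.3564.

d(x, mu) = √(5.5526) ≈ 2.3564


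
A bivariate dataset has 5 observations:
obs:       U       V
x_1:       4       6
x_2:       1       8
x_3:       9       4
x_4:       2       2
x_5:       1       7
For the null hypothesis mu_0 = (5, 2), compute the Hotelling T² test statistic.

Step 1 — sample mean vector:
  mean(U) = (4 + 1 + 9 + 2 + 1) / 5 = 17/5 = 3.4
  mean(V) = (6 + 8 + 4 + 2 + 7) / 5 = 27/5 = 5.4
  x̄ = (3.4, 5.4),  deviation x̄ - mu_0 = (3.4, 5.4) - (5, 2) = (-1.6, 3.4).

Step 2 — sample covariance matrix, S[i,j] = (1/(n-1)) · Σ_k (x_{k,i} - mean_i) · (x_{k,j} - mean_j), divisor n-1 = 4:
  S[U,U] = ((0.6)·(0.6) + (-2.4)·(-2.4) + (5.6)·(5.6) + (-1.4)·(-1.4) + (-2.4)·(-2.4)) / 4 = 45.2/4 = 11.3
  S[U,V] = ((0.6)·(0.6) + (-2.4)·(2.6) + (5.6)·(-1.4) + (-1.4)·(-3.4) + (-2.4)·(1.6)) / 4 = -12.8/4 = -3.2
  S[V,V] = ((0.6)·(0.6) + (2.6)·(2.6) + (-1.4)·(-1.4) + (-3.4)·(-3.4) + (1.6)·(1.6)) / 4 = 23.2/4 = 5.8
  S = [[11.3, -3.2],
 [-3.2, 5.8]].

Step 3 — invert S. det(S) = 11.3·5.8 - (-3.2)² = 55.3.
  S^{-1} = (1/det) · [[d, -b], [-b, a]] = [[0.1049, 0.0579],
 [0.0579, 0.2043]].

Step 4 — quadratic form (x̄ - mu_0)^T · S^{-1} · (x̄ - mu_0):
  S^{-1} · (x̄ - mu_0) = (0.0289, 0.6022),
  (x̄ - mu_0)^T · [...] = (-1.6)·(0.0289) + (3.4)·(0.6022) = 2.0011.

Step 5 — scale by n: T² = 5 · 2.0011 = 10.0054.

T² ≈ 10.0054


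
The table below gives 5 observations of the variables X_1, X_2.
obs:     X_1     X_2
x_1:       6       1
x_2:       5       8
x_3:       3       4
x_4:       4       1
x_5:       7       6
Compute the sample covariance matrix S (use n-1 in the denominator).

Step 1 — column means:
  mean(X_1) = (6 + 5 + 3 + 4 + 7) / 5 = 25/5 = 5
  mean(X_2) = (1 + 8 + 4 + 1 + 6) / 5 = 20/5 = 4

Step 2 — sample covariance S[i,j] = (1/(n-1)) · Σ_k (x_{k,i} - mean_i) · (x_{k,j} - mean_j), with n-1 = 4.
  S[X_1,X_1] = ((1)·(1) + (0)·(0) + (-2)·(-2) + (-1)·(-1) + (2)·(2)) / 4 = 10/4 = 2.5
  S[X_1,X_2] = ((1)·(-3) + (0)·(4) + (-2)·(0) + (-1)·(-3) + (2)·(2)) / 4 = 4/4 = 1
  S[X_2,X_2] = ((-3)·(-3) + (4)·(4) + (0)·(0) + (-3)·(-3) + (2)·(2)) / 4 = 38/4 = 9.5

S is symmetric (S[j,i] = S[i,j]). Assembling:

S = [[2.5, 1],
 [1, 9.5]]


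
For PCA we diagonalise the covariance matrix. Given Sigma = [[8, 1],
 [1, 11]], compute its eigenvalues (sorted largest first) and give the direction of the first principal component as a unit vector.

Step 1 — characteristic polynomial of 2×2 Sigma:
  det(Sigma - λI) = λ² - trace · λ + det = 0.
  trace = 8 + 11 = 19, det = 8·11 - (1)² = 87.
Step 2 — discriminant:
  Δ = trace² - 4·det = 361 - 348 = 13.
Step 3 — eigenvalues:
  λ = (trace ± √Δ)/2 = (19 ± 3.6056)/2,
  λ_1 = 11.3028,  λ_2 = 7.6972.

Step 4 — unit eigenvector for λ_1: solve (Sigma - λ_1 I)v = 0. First row:
  (8 - 11.3028)·v_x + (1)·v_y = 0, i.e. (-3.3028)·v_x + (1)·v_y = 0,
  so v ∝ (b, λ_1 - a) = (1, 3.3028) = u.
  ||u|| = √((1)² + (3.3028)²) = √(11.9083) ≈ 3.4508,
  v_1 = u/||u|| ≈ (0.2898, 0.9571) (||v_1|| = 1).

λ_1 = 11.3028,  λ_2 = 7.6972;  v_1 ≈ (0.2898, 0.9571)


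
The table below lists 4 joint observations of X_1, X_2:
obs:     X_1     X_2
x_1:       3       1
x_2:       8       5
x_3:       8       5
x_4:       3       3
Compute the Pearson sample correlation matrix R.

Step 1 — column means:
  mean(X_1) = (3 + 8 + 8 + 3) / 4 = 22/4 = 5.5
  mean(X_2) = (1 + 5 + 5 + 3) / 4 = 14/4 = 3.5

Step 2 — sample variances and covariances s[i,j] = (1/(n-1)) · Σ_k (x_{k,i} - mean_i) · (x_{k,j} - mean_j), with n-1 = 3:
  s[X_1,X_1] = ((-2.5)·(-2.5) + (2.5)·(2.5) + (2.5)·(2.5) + (-2.5)·(-2.5)) / 3 = 25/3 = 8.3333
  s[X_1,X_2] = ((-2.5)·(-2.5) + (2.5)·(1.5) + (2.5)·(1.5) + (-2.5)·(-0.5)) / 3 = 15/3 = 5
  s[X_2,X_2] = ((-2.5)·(-2.5) + (1.5)·(1.5) + (1.5)·(1.5) + (-0.5)·(-0.5)) / 3 = 11/3 = 3.6667
  Sample standard deviations s_i = √(s[i,i]):
  s(X_1) = √(8.3333) = 2.8868
  s(X_2) = √(3.6667) = 1.9149

Step 3 — r_{ij} = s_{ij} / (s_i · s_j):
  r[X_1,X_1] = 1 (diagonal).
  r[X_1,X_2] = 5 / (2.8868 · 1.9149) = 5 / 5.5277 = 0.9045
  r[X_2,X_2] = 1 (diagonal).

R is symmetric with unit diagonal. Assembling:

R = [[1, 0.9045],
 [0.9045, 1]]


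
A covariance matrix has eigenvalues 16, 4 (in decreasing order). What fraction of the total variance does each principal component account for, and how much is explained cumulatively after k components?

Step 1 — total variance = trace(Sigma) = Σ λ_i = 16 + 4 = 20.

Step 2 — fraction explained by component i = λ_i / Σ λ:
  PC1: 16/20 = 0.8
  PC2: 4/20 = 0.2

Step 3 — cumulative fraction after k components = (λ_1 + ... + λ_k) / Σ λ:
  k = 1: 16/20 = 0.8
  k = 2: (16 + 4)/20 = 20/20 = 1

Summary (fraction, with percent):

explained: PC1 0.8 (80%), PC2 0.2 (20%);  cumulative: 0.8, 1


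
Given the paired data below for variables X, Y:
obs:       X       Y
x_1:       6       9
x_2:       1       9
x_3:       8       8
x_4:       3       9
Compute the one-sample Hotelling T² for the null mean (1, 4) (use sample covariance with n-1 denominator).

Step 1 — sample mean vector:
  mean(X) = (6 + 1 + 8 + 3) / 4 = 18/4 = 4.5
  mean(Y) = (9 + 9 + 8 + 9) / 4 = 35/4 = 8.75
  x̄ = (4.5, 8.75),  deviation x̄ - mu_0 = (4.5, 8.75) - (1, 4) = (3.5, 4.75).

Step 2 — sample covariance matrix, S[i,j] = (1/(n-1)) · Σ_k (x_{k,i} - mean_i) · (x_{k,j} - mean_j), divisor n-1 = 3:
  S[X,X] = ((1.5)·(1.5) + (-3.5)·(-3.5) + (3.5)·(3.5) + (-1.5)·(-1.5)) / 3 = 29/3 = 9.6667
  S[X,Y] = ((1.5)·(0.25) + (-3.5)·(0.25) + (3.5)·(-0.75) + (-1.5)·(0.25)) / 3 = -3.5/3 = -1.1667
  S[Y,Y] = ((0.25)·(0.25) + (0.25)·(0.25) + (-0.75)·(-0.75) + (0.25)·(0.25)) / 3 = 0.75/3 = 0.25
  S = [[9.6667, -1.1667],
 [-1.1667, 0.25]].

Step 3 — invert S. det(S) = 9.6667·0.25 - (-1.1667)² = 1.0556.
  S^{-1} = (1/det) · [[d, -b], [-b, a]] = [[0.2368, 1.1053],
 [1.1053, 9.1579]].

Step 4 — quadratic form (x̄ - mu_0)^T · S^{-1} · (x̄ - mu_0):
  S^{-1} · (x̄ - mu_0) = (6.0789, 47.3684),
  (x̄ - mu_0)^T · [...] = (3.5)·(6.0789) + (4.75)·(47.3684) = 246.2763.

Step 5 — scale by n: T² = 4 · 246.2763 = 985.1053.

T² ≈ 985.1053


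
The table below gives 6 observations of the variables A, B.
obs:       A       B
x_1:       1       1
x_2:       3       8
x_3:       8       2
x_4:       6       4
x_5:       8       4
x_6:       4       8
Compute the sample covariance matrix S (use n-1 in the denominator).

Step 1 — column means:
  mean(A) = (1 + 3 + 8 + 6 + 8 + 4) / 6 = 30/6 = 5
  mean(B) = (1 + 8 + 2 + 4 + 4 + 8) / 6 = 27/6 = 4.5

Step 2 — sample covariance S[i,j] = (1/(n-1)) · Σ_k (x_{k,i} - mean_i) · (x_{k,j} - mean_j), with n-1 = 5.
  S[A,A] = ((-4)·(-4) + (-2)·(-2) + (3)·(3) + (1)·(1) + (3)·(3) + (-1)·(-1)) / 5 = 40/5 = 8
  S[A,B] = ((-4)·(-3.5) + (-2)·(3.5) + (3)·(-2.5) + (1)·(-0.5) + (3)·(-0.5) + (-1)·(3.5)) / 5 = -6/5 = -1.2
  S[B,B] = ((-3.5)·(-3.5) + (3.5)·(3.5) + (-2.5)·(-2.5) + (-0.5)·(-0.5) + (-0.5)·(-0.5) + (3.5)·(3.5)) / 5 = 43.5/5 = 8.7

S is symmetric (S[j,i] = S[i,j]). Assembling:

S = [[8, -1.2],
 [-1.2, 8.7]]


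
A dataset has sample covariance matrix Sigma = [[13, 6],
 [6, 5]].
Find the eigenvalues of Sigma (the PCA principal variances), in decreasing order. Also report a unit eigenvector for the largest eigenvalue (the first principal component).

Step 1 — characteristic polynomial of 2×2 Sigma:
  det(Sigma - λI) = λ² - trace · λ + det = 0.
  trace = 13 + 5 = 18, det = 13·5 - (6)² = 29.
Step 2 — discriminant:
  Δ = trace² - 4·det = 324 - 116 = 208.
Step 3 — eigenvalues:
  λ = (trace ± √Δ)/2 = (18 ± 14.4222)/2,
  λ_1 = 16.2111,  λ_2 = 1.7889.

Step 4 — unit eigenvector for λ_1: solve (Sigma - λ_1 I)v = 0. First row:
  (13 - 16.2111)·v_x + (6)·v_y = 0, i.e. (-3.2111)·v_x + (6)·v_y = 0,
  so v ∝ (b, λ_1 - a) = (6, 3.2111) = u.
  ||u|| = √((6)² + (3.2111)²) = √(46.3112) ≈ 6.8052,
  v_1 = u/||u|| ≈ (0.8817, 0.4719) (||v_1|| = 1).

λ_1 = 16.2111,  λ_2 = 1.7889;  v_1 ≈ (0.8817, 0.4719)


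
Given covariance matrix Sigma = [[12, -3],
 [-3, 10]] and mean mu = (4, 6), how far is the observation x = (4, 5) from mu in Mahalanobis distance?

Step 1 — centre the observation: (x - mu) = (0, -1).

Step 2 — invert Sigma. det(Sigma) = 12·10 - (-3)² = 111.
  Sigma^{-1} = (1/det) · [[d, -b], [-b, a]] = [[0.0901, 0.027],
 [0.027, 0.1081]].

Step 3 — form the quadratic (x - mu)^T · Sigma^{-1} · (x - mu):
  Sigma^{-1} · (x - mu) = (-0.027, -0.1081).
  (x - mu)^T · [Sigma^{-1} · (x - mu)] = (0)·(-0.027) + (-1)·(-0.1081) = 0.1081.

Step 4 — take square root: d = √(0.1081) ≈ 0.3288.

d(x, mu) = √(0.1081) ≈ 0.3288


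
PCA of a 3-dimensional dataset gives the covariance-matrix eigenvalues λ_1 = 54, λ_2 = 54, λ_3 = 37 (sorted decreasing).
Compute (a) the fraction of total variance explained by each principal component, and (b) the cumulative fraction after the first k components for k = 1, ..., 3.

Step 1 — total variance = trace(Sigma) = Σ λ_i = 54 + 54 + 37 = 145.

Step 2 — fraction explained by component i = λ_i / Σ λ:
  PC1: 54/145 = 0.3724
  PC2: 54/145 = 0.3724
  PC3: 37/145 = 0.2552

Step 3 — cumulative fraction after k components = (λ_1 + ... + λ_k) / Σ λ:
  k = 1: 54/145 = 0.3724
  k = 2: (54 + 54)/145 = 108/145 = 0.7448
  k = 3: (54 + 54 + 37)/145 = 145/145 = 1

Summary (fraction, with percent):

explained: PC1 0.3724 (37.24%), PC2 0.3724 (37.24%), PC3 0.2552 (25.52%);  cumulative: 0.3724, 0.7448, 1


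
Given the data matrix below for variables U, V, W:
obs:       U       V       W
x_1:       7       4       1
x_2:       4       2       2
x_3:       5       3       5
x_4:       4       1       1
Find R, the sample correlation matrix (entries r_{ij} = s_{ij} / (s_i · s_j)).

Step 1 — column means:
  mean(U) = (7 + 4 + 5 + 4) / 4 = 20/4 = 5
  mean(V) = (4 + 2 + 3 + 1) / 4 = 10/4 = 2.5
  mean(W) = (1 + 2 + 5 + 1) / 4 = 9/4 = 2.25

Step 2 — sample variances and covariances s[i,j] = (1/(n-1)) · Σ_k (x_{k,i} - mean_i) · (x_{k,j} - mean_j), with n-1 = 3:
  s[U,U] = ((2)·(2) + (-1)·(-1) + (0)·(0) + (-1)·(-1)) / 3 = 6/3 = 2
  s[U,V] = ((2)·(1.5) + (-1)·(-0.5) + (0)·(0.5) + (-1)·(-1.5)) / 3 = 5/3 = 1.6667
  s[U,W] = ((2)·(-1.25) + (-1)·(-0.25) + (0)·(2.75) + (-1)·(-1.25)) / 3 = -1/3 = -0.3333
  s[V,V] = ((1.5)·(1.5) + (-0.5)·(-0.5) + (0.5)·(0.5) + (-1.5)·(-1.5)) / 3 = 5/3 = 1.6667
  s[V,W] = ((1.5)·(-1.25) + (-0.5)·(-0.25) + (0.5)·(2.75) + (-1.5)·(-1.25)) / 3 = 1.5/3 = 0.5
  s[W,W] = ((-1.25)·(-1.25) + (-0.25)·(-0.25) + (2.75)·(2.75) + (-1.25)·(-1.25)) / 3 = 10.75/3 = 3.5833
  Sample standard deviations s_i = √(s[i,i]):
  s(U) = √(2) = 1.4142
  s(V) = √(1.6667) = 1.291
  s(W) = √(3.5833) = 1.893

Step 3 — r_{ij} = s_{ij} / (s_i · s_j):
  r[U,U] = 1 (diagonal).
  r[U,V] = 1.6667 / (1.4142 · 1.291) = 1.6667 / 1.8257 = 0.9129
  r[U,W] = -0.3333 / (1.4142 · 1.893) = -0.3333 / 2.6771 = -0.1245
  r[V,V] = 1 (diagonal).
  r[V,W] = 0.5 / (1.291 · 1.893) = 0.5 / 2.4438 = 0.2046
  r[W,W] = 1 (diagonal).

R is symmetric with unit diagonal. Assembling:

R = [[1, 0.9129, -0.1245],
 [0.9129, 1, 0.2046],
 [-0.1245, 0.2046, 1]]


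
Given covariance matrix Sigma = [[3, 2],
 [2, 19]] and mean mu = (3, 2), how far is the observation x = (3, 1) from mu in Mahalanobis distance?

Step 1 — centre the observation: (x - mu) = (0, -1).

Step 2 — invert Sigma. det(Sigma) = 3·19 - (2)² = 53.
  Sigma^{-1} = (1/det) · [[d, -b], [-b, a]] = [[0.3585, -0.0377],
 [-0.0377, 0.0566]].

Step 3 — form the quadratic (x - mu)^T · Sigma^{-1} · (x - mu):
  Sigma^{-1} · (x - mu) = (0.0377, -0.0566).
  (x - mu)^T · [Sigma^{-1} · (x - mu)] = (0)·(0.0377) + (-1)·(-0.0566) = 0.0566.

Step 4 — take square root: d = √(0.0566) ≈ 0.2379.

d(x, mu) = √(0.0566) ≈ 0.2379


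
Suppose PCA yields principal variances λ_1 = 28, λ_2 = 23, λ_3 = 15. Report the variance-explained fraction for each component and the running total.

Step 1 — total variance = trace(Sigma) = Σ λ_i = 28 + 23 + 15 = 66.

Step 2 — fraction explained by component i = λ_i / Σ λ:
  PC1: 28/66 = 0.4242
  PC2: 23/66 = 0.3485
  PC3: 15/66 = 0.2273

Step 3 — cumulative fraction after k components = (λ_1 + ... + λ_k) / Σ λ:
  k = 1: 28/66 = 0.4242
  k = 2: (28 + 23)/66 = 51/66 = 0.7727
  k = 3: (28 + 23 + 15)/66 = 66/66 = 1

Summary (fraction, with percent):

explained: PC1 0.4242 (42.42%), PC2 0.3485 (34.85%), PC3 0.2273 (22.73%);  cumulative: 0.4242, 0.7727, 1


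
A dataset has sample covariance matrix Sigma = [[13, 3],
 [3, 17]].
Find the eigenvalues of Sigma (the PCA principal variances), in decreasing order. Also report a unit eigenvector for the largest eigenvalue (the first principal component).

Step 1 — characteristic polynomial of 2×2 Sigma:
  det(Sigma - λI) = λ² - trace · λ + det = 0.
  trace = 13 + 17 = 30, det = 13·17 - (3)² = 212.
Step 2 — discriminant:
  Δ = trace² - 4·det = 900 - 848 = 52.
Step 3 — eigenvalues:
  λ = (trace ± √Δ)/2 = (30 ± 7.2111)/2,
  λ_1 = 18.6056,  λ_2 = 11.3944.

Step 4 — unit eigenvector for λ_1: solve (Sigma - λ_1 I)v = 0. First row:
  (13 - 18.6056)·v_x + (3)·v_y = 0, i.e. (-5.6056)·v_x + (3)·v_y = 0,
  so v ∝ (b, λ_1 - a) = (3, 5.6056) = u.
  ||u|| = √((3)² + (5.6056)²) = √(40.4222) ≈ 6.3578,
  v_1 = u/||u|| ≈ (0.4719, 0.8817) (||v_1|| = 1).

λ_1 = 18.6056,  λ_2 = 11.3944;  v_1 ≈ (0.4719, 0.8817)


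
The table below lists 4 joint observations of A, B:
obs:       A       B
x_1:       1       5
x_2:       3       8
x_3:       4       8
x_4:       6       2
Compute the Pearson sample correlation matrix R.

Step 1 — column means:
  mean(A) = (1 + 3 + 4 + 6) / 4 = 14/4 = 3.5
  mean(B) = (5 + 8 + 8 + 2) / 4 = 23/4 = 5.75

Step 2 — sample variances and covariances s[i,j] = (1/(n-1)) · Σ_k (x_{k,i} - mean_i) · (x_{k,j} - mean_j), with n-1 = 3:
  s[A,A] = ((-2.5)·(-2.5) + (-0.5)·(-0.5) + (0.5)·(0.5) + (2.5)·(2.5)) / 3 = 13/3 = 4.3333
  s[A,B] = ((-2.5)·(-0.75) + (-0.5)·(2.25) + (0.5)·(2.25) + (2.5)·(-3.75)) / 3 = -7.5/3 = -2.5
  s[B,B] = ((-0.75)·(-0.75) + (2.25)·(2.25) + (2.25)·(2.25) + (-3.75)·(-3.75)) / 3 = 24.75/3 = 8.25
  Sample standard deviations s_i = √(s[i,i]):
  s(A) = √(4.3333) = 2.0817
  s(B) = √(8.25) = 2.8723

Step 3 — r_{ij} = s_{ij} / (s_i · s_j):
  r[A,A] = 1 (diagonal).
  r[A,B] = -2.5 / (2.0817 · 2.8723) = -2.5 / 5.9791 = -0.4181
  r[B,B] = 1 (diagonal).

R is symmetric with unit diagonal. Assembling:

R = [[1, -0.4181],
 [-0.4181, 1]]


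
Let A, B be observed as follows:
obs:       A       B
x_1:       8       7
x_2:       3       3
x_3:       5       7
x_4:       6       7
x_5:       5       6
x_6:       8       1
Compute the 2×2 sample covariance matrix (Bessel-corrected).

Step 1 — column means:
  mean(A) = (8 + 3 + 5 + 6 + 5 + 8) / 6 = 35/6 = 5.8333
  mean(B) = (7 + 3 + 7 + 7 + 6 + 1) / 6 = 31/6 = 5.1667

Step 2 — sample covariance S[i,j] = (1/(n-1)) · Σ_k (x_{k,i} - mean_i) · (x_{k,j} - mean_j), with n-1 = 5.
  S[A,A] = ((2.1667)·(2.1667) + (-2.8333)·(-2.8333) + (-0.8333)·(-0.8333) + (0.1667)·(0.1667) + (-0.8333)·(-0.8333) + (2.1667)·(2.1667)) / 5 = 18.8333/5 = 3.7667
  S[A,B] = ((2.1667)·(1.8333) + (-2.8333)·(-2.1667) + (-0.8333)·(1.8333) + (0.1667)·(1.8333) + (-0.8333)·(0.8333) + (2.1667)·(-4.1667)) / 5 = -0.8333/5 = -0.1667
  S[B,B] = ((1.8333)·(1.8333) + (-2.1667)·(-2.1667) + (1.8333)·(1.8333) + (1.8333)·(1.8333) + (0.8333)·(0.8333) + (-4.1667)·(-4.1667)) / 5 = 32.8333/5 = 6.5667

S is symmetric (S[j,i] = S[i,j]). Assembling:

S = [[3.7667, -0.1667],
 [-0.1667, 6.5667]]


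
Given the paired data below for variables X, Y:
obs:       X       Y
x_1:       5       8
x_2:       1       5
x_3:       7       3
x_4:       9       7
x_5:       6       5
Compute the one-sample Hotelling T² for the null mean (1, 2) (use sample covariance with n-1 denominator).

Step 1 — sample mean vector:
  mean(X) = (5 + 1 + 7 + 9 + 6) / 5 = 28/5 = 5.6
  mean(Y) = (8 + 5 + 3 + 7 + 5) / 5 = 28/5 = 5.6
  x̄ = (5.6, 5.6),  deviation x̄ - mu_0 = (5.6, 5.6) - (1, 2) = (4.6, 3.6).

Step 2 — sample covariance matrix, S[i,j] = (1/(n-1)) · Σ_k (x_{k,i} - mean_i) · (x_{k,j} - mean_j), divisor n-1 = 4:
  S[X,X] = ((-0.6)·(-0.6) + (-4.6)·(-4.6) + (1.4)·(1.4) + (3.4)·(3.4) + (0.4)·(0.4)) / 4 = 35.2/4 = 8.8
  S[X,Y] = ((-0.6)·(2.4) + (-4.6)·(-0.6) + (1.4)·(-2.6) + (3.4)·(1.4) + (0.4)·(-0.6)) / 4 = 2.2/4 = 0.55
  S[Y,Y] = ((2.4)·(2.4) + (-0.6)·(-0.6) + (-2.6)·(-2.6) + (1.4)·(1.4) + (-0.6)·(-0.6)) / 4 = 15.2/4 = 3.8
  S = [[8.8, 0.55],
 [0.55, 3.8]].

Step 3 — invert S. det(S) = 8.8·3.8 - (0.55)² = 33.1375.
  S^{-1} = (1/det) · [[d, -b], [-b, a]] = [[0.1147, -0.0166],
 [-0.0166, 0.2656]].

Step 4 — quadratic form (x̄ - mu_0)^T · S^{-1} · (x̄ - mu_0):
  S^{-1} · (x̄ - mu_0) = (0.4677, 0.8797),
  (x̄ - mu_0)^T · [...] = (4.6)·(0.4677) + (3.6)·(0.8797) = 5.3184.

Step 5 — scale by n: T² = 5 · 5.3184 = 26.5922.

T² ≈ 26.5922


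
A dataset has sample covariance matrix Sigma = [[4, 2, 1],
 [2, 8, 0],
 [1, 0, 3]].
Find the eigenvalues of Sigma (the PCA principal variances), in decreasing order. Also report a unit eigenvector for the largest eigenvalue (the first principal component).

Step 1 — characteristic polynomial p(λ) = det(λI - Sigma) = λ³ - tr·λ² + c_1·λ - det, where tr = trace, c_1 = sum of the principal 2×2 minors, det = det(Sigma):
  tr = 4 + 8 + 3 = 15,
  c_1 = (4·8 - (2)²) + (4·3 - (1)²) + (8·3 - (0)²) = 28 + 11 + 24 = 63,
  det = 4·(8·3 - (0)²) - (2)·((2)·3 - (0)·(1)) + (1)·((2)·(0) - 8·(1)) = 4·(24) - (2)·(6) + (1)·(-8) = 76.
  So p(λ) = λ³ - 15λ² + 63λ - 76.
Step 2 — look for an integer root (rational root theorem: any rational root is an integer divisor of 76). Testing λ = 4:
  p(4) = 64 - 240 + 252 - 76 = 0  ✓
  Dividing out (λ - 4): p(λ) = (λ - 4)(λ² - 11λ + 19).
Step 3 — remaining eigenvalues from the quadratic λ² - 11λ + 19 = 0:
  Δ = 11² - 4·19 = 121 - 76 = 45,  λ = (11 ± √45)/2 = (11 ± 6.7082)/2 ≈ 8.8541 or 2.1459.
  Sorted: λ_1 = 8.8541,  λ_2 = 4,  λ_3 = 2.1459  (check: sum = 15 = tr ✓).

Step 4 — unit eigenvector for λ_1 ≈ 8.8541: v spans the null space of (Sigma - λ_1 I), whose rows are
  r_1 = (-4.8541, 2, 1),  r_2 = (2, -0.8541, 0),  r_3 = (1, 0, -5.8541).
  v is orthogonal to every row, so take v ∝ r_1 × r_3 = ((2)·(-5.8541) - (1)·(0), (1)·(1) - (-4.8541)·(-5.8541), (-4.8541)·(0) - (2)·(1)) ≈ (-11.7082, -27.4164, -2).
  Rescale (multiply by -1 so the first nonzero entry is positive): u = (11.7082, 27.4164, 2).
  ||u|| = √((11.7082)² + (27.4164)² + (2)²) = √(892.7415) ≈ 29.8788,  v_1 = u/||u|| ≈ (0.3919, 0.9176, 0.0669) (||v_1|| = 1).

λ_1 = 8.8541,  λ_2 = 4,  λ_3 = 2.1459;  v_1 ≈ (0.3919, 0.9176, 0.0669)


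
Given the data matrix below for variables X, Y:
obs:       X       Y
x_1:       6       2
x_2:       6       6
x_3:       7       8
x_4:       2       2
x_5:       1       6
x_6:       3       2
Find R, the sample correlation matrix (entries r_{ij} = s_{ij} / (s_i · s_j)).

Step 1 — column means:
  mean(X) = (6 + 6 + 7 + 2 + 1 + 3) / 6 = 25/6 = 4.1667
  mean(Y) = (2 + 6 + 8 + 2 + 6 + 2) / 6 = 26/6 = 4.3333

Step 2 — sample variances and covariances s[i,j] = (1/(n-1)) · Σ_k (x_{k,i} - mean_i) · (x_{k,j} - mean_j), with n-1 = 5:
  s[X,X] = ((1.8333)·(1.8333) + (1.8333)·(1.8333) + (2.8333)·(2.8333) + (-2.1667)·(-2.1667) + (-3.1667)·(-3.1667) + (-1.1667)·(-1.1667)) / 5 = 30.8333/5 = 6.1667
  s[X,Y] = ((1.8333)·(-2.3333) + (1.8333)·(1.6667) + (2.8333)·(3.6667) + (-2.1667)·(-2.3333) + (-3.1667)·(1.6667) + (-1.1667)·(-2.3333)) / 5 = 11.6667/5 = 2.3333
  s[Y,Y] = ((-2.3333)·(-2.3333) + (1.6667)·(1.6667) + (3.6667)·(3.6667) + (-2.3333)·(-2.3333) + (1.6667)·(1.6667) + (-2.3333)·(-2.3333)) / 5 = 35.3333/5 = 7.0667
  Sample standard deviations s_i = √(s[i,i]):
  s(X) = √(6.1667) = 2.4833
  s(Y) = √(7.0667) = 2.6583

Step 3 — r_{ij} = s_{ij} / (s_i · s_j):
  r[X,X] = 1 (diagonal).
  r[X,Y] = 2.3333 / (2.4833 · 2.6583) = 2.3333 / 6.6013 = 0.3535
  r[Y,Y] = 1 (diagonal).

R is symmetric with unit diagonal. Assembling:

R = [[1, 0.3535],
 [0.3535, 1]]


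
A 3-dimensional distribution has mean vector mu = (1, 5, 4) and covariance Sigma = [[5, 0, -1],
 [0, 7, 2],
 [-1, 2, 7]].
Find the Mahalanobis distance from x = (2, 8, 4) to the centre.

Step 1 — centre the observation: (x - mu) = (1, 3, 0).

Step 2 — invert Sigma (cofactor / det for 3×3, or solve directly):
  Sigma^{-1} = [[0.2064, -0.0092, 0.0321],
 [-0.0092, 0.156, -0.0459],
 [0.0321, -0.0459, 0.1606]].

Step 3 — form the quadratic (x - mu)^T · Sigma^{-1} · (x - mu):
  Sigma^{-1} · (x - mu) = (0.1789, 0.4587, -0.1055).
  (x - mu)^T · [Sigma^{-1} · (x - mu)] = (1)·(0.1789) + (3)·(0.4587) + (0)·(-0.1055) = 1.555.

Step 4 — take square root: d = √(1.555) ≈ 1.247.

d(x, mu) = √(1.555) ≈ 1.247


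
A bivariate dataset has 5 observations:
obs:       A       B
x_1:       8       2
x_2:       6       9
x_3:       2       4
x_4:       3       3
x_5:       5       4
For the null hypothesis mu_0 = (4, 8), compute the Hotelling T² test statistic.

Step 1 — sample mean vector:
  mean(A) = (8 + 6 + 2 + 3 + 5) / 5 = 24/5 = 4.8
  mean(B) = (2 + 9 + 4 + 3 + 4) / 5 = 22/5 = 4.4
  x̄ = (4.8, 4.4),  deviation x̄ - mu_0 = (4.8, 4.4) - (4, 8) = (0.8, -3.6).

Step 2 — sample covariance matrix, S[i,j] = (1/(n-1)) · Σ_k (x_{k,i} - mean_i) · (x_{k,j} - mean_j), divisor n-1 = 4:
  S[A,A] = ((3.2)·(3.2) + (1.2)·(1.2) + (-2.8)·(-2.8) + (-1.8)·(-1.8) + (0.2)·(0.2)) / 4 = 22.8/4 = 5.7
  S[A,B] = ((3.2)·(-2.4) + (1.2)·(4.6) + (-2.8)·(-0.4) + (-1.8)·(-1.4) + (0.2)·(-0.4)) / 4 = 1.4/4 = 0.35
  S[B,B] = ((-2.4)·(-2.4) + (4.6)·(4.6) + (-0.4)·(-0.4) + (-1.4)·(-1.4) + (-0.4)·(-0.4)) / 4 = 29.2/4 = 7.3
  S = [[5.7, 0.35],
 [0.35, 7.3]].

Step 3 — invert S. det(S) = 5.7·7.3 - (0.35)² = 41.4875.
  S^{-1} = (1/det) · [[d, -b], [-b, a]] = [[0.176, -0.0084],
 [-0.0084, 0.1374]].

Step 4 — quadratic form (x̄ - mu_0)^T · S^{-1} · (x̄ - mu_0):
  S^{-1} · (x̄ - mu_0) = (0.1711, -0.5014),
  (x̄ - mu_0)^T · [...] = (0.8)·(0.1711) + (-3.6)·(-0.5014) = 1.9418.

Step 5 — scale by n: T² = 5 · 1.9418 = 9.7089.

T² ≈ 9.7089


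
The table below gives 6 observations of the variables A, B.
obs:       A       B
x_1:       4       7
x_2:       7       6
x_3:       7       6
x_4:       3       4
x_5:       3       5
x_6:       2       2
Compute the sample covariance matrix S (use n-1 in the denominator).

Step 1 — column means:
  mean(A) = (4 + 7 + 7 + 3 + 3 + 2) / 6 = 26/6 = 4.3333
  mean(B) = (7 + 6 + 6 + 4 + 5 + 2) / 6 = 30/6 = 5

Step 2 — sample covariance S[i,j] = (1/(n-1)) · Σ_k (x_{k,i} - mean_i) · (x_{k,j} - mean_j), with n-1 = 5.
  S[A,A] = ((-0.3333)·(-0.3333) + (2.6667)·(2.6667) + (2.6667)·(2.6667) + (-1.3333)·(-1.3333) + (-1.3333)·(-1.3333) + (-2.3333)·(-2.3333)) / 5 = 23.3333/5 = 4.6667
  S[A,B] = ((-0.3333)·(2) + (2.6667)·(1) + (2.6667)·(1) + (-1.3333)·(-1) + (-1.3333)·(0) + (-2.3333)·(-3)) / 5 = 13/5 = 2.6
  S[B,B] = ((2)·(2) + (1)·(1) + (1)·(1) + (-1)·(-1) + (0)·(0) + (-3)·(-3)) / 5 = 16/5 = 3.2

S is symmetric (S[j,i] = S[i,j]). Assembling:

S = [[4.6667, 2.6],
 [2.6, 3.2]]


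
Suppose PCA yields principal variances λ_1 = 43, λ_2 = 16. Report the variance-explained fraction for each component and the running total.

Step 1 — total variance = trace(Sigma) = Σ λ_i = 43 + 16 = 59.

Step 2 — fraction explained by component i = λ_i / Σ λ:
  PC1: 43/59 = 0.7288
  PC2: 16/59 = 0.2712

Step 3 — cumulative fraction after k components = (λ_1 + ... + λ_k) / Σ λ:
  k = 1: 43/59 = 0.7288
  k = 2: (43 + 16)/59 = 59/59 = 1

Summary (fraction, with percent):

explained: PC1 0.7288 (72.88%), PC2 0.2712 (27.12%);  cumulative: 0.7288, 1


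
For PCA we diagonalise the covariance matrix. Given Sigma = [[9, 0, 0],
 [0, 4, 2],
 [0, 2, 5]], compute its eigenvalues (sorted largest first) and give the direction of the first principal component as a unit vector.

Step 1 — characteristic polynomial p(λ) = det(λI - Sigma) = λ³ - tr·λ² + c_1·λ - det, where tr = trace, c_1 = sum of the principal 2×2 minors, det = det(Sigma):
  tr = 9 + 4 + 5 = 18,
  c_1 = (9·4 - (0)²) + (9·5 - (0)²) + (4·5 - (2)²) = 36 + 45 + 16 = 97,
  det = 9·(4·5 - (2)²) - (0)·((0)·5 - (2)·(0)) + (0)·((0)·(2) - 4·(0)) = 9·(16) - (0)·(0) + (0)·(0) = 144.
  So p(λ) = λ³ - 18λ² + 97λ - 144.
Step 2 — look for an integer root (rational root theorem: any rational root is an integer divisor of 144). Testing λ = 9:
  p(9) = 729 - 1458 + 873 - 144 = 0  ✓
  Dividing out (λ - 9): p(λ) = (λ - 9)(λ² - 9λ + 16).
Step 3 — remaining eigenvalues from the quadratic λ² - 9λ + 16 = 0:
  Δ = 9² - 4·16 = 81 - 64 = 17,  λ = (9 ± √17)/2 = (9 ± 4.1231)/2 ≈ 6.5616 or 2.4384.
  Sorted: λ_1 = 9,  λ_2 = 6.5616,  λ_3 = 2.4384  (check: sum = 18 = tr ✓).

Step 4 — unit eigenvector for λ_1 = 9: v spans the null space of (Sigma - λ_1 I), whose rows are
  r_1 = (0, 0, 0),  r_2 = (0, -5, 2),  r_3 = (0, 2, -4).
  v is orthogonal to every row, so take v ∝ r_2 × r_3 = ((-5)·(-4) - (2)·(2), (2)·(0) - (0)·(-4), (0)·(2) - (-5)·(0)) = (16, 0, 0).
  Rescale (divide by 16): u = (1, 0, 0).
  ||u|| = √((1)² + (0)² + (0)²) = √(1) = 1,  v_1 = u/||u|| ≈ (1, 0, 0) (||v_1|| = 1).

λ_1 = 9,  λ_2 = 6.5616,  λ_3 = 2.4384;  v_1 ≈ (1, 0, 0)


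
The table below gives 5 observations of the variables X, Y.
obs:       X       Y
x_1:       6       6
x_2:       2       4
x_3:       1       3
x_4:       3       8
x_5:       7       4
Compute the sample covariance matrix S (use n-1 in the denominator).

Step 1 — column means:
  mean(X) = (6 + 2 + 1 + 3 + 7) / 5 = 19/5 = 3.8
  mean(Y) = (6 + 4 + 3 + 8 + 4) / 5 = 25/5 = 5

Step 2 — sample covariance S[i,j] = (1/(n-1)) · Σ_k (x_{k,i} - mean_i) · (x_{k,j} - mean_j), with n-1 = 4.
  S[X,X] = ((2.2)·(2.2) + (-1.8)·(-1.8) + (-2.8)·(-2.8) + (-0.8)·(-0.8) + (3.2)·(3.2)) / 4 = 26.8/4 = 6.7
  S[X,Y] = ((2.2)·(1) + (-1.8)·(-1) + (-2.8)·(-2) + (-0.8)·(3) + (3.2)·(-1)) / 4 = 4/4 = 1
  S[Y,Y] = ((1)·(1) + (-1)·(-1) + (-2)·(-2) + (3)·(3) + (-1)·(-1)) / 4 = 16/4 = 4

S is symmetric (S[j,i] = S[i,j]). Assembling:

S = [[6.7, 1],
 [1, 4]]


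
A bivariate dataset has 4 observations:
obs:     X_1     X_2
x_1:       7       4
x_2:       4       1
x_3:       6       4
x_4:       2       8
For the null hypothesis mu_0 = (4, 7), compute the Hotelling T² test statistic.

Step 1 — sample mean vector:
  mean(X_1) = (7 + 4 + 6 + 2) / 4 = 19/4 = 4.75
  mean(X_2) = (4 + 1 + 4 + 8) / 4 = 17/4 = 4.25
  x̄ = (4.75, 4.25),  deviation x̄ - mu_0 = (4.75, 4.25) - (4, 7) = (0.75, -2.75).

Step 2 — sample covariance matrix, S[i,j] = (1/(n-1)) · Σ_k (x_{k,i} - mean_i) · (x_{k,j} - mean_j), divisor n-1 = 3:
  S[X_1,X_1] = ((2.25)·(2.25) + (-0.75)·(-0.75) + (1.25)·(1.25) + (-2.75)·(-2.75)) / 3 = 14.75/3 = 4.9167
  S[X_1,X_2] = ((2.25)·(-0.25) + (-0.75)·(-3.25) + (1.25)·(-0.25) + (-2.75)·(3.75)) / 3 = -8.75/3 = -2.9167
  S[X_2,X_2] = ((-0.25)·(-0.25) + (-3.25)·(-3.25) + (-0.25)·(-0.25) + (3.75)·(3.75)) / 3 = 24.75/3 = 8.25
  S = [[4.9167, -2.9167],
 [-2.9167, 8.25]].

Step 3 — invert S. det(S) = 4.9167·8.25 - (-2.9167)² = 32.0556.
  S^{-1} = (1/det) · [[d, -b], [-b, a]] = [[0.2574, 0.091],
 [0.091, 0.1534]].

Step 4 — quadratic form (x̄ - mu_0)^T · S^{-1} · (x̄ - mu_0):
  S^{-1} · (x̄ - mu_0) = (-0.0572, -0.3536),
  (x̄ - mu_0)^T · [...] = (0.75)·(-0.0572) + (-2.75)·(-0.3536) = 0.9294.

Step 5 — scale by n: T² = 4 · 0.9294 = 3.7175.

T² ≈ 3.7175


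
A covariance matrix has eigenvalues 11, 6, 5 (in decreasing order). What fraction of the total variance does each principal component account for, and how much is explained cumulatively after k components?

Step 1 — total variance = trace(Sigma) = Σ λ_i = 11 + 6 + 5 = 22.

Step 2 — fraction explained by component i = λ_i / Σ λ:
  PC1: 11/22 = 0.5
  PC2: 6/22 = 0.2727
  PC3: 5/22 = 0.2273

Step 3 — cumulative fraction after k components = (λ_1 + ... + λ_k) / Σ λ:
  k = 1: 11/22 = 0.5
  k = 2: (11 + 6)/22 = 17/22 = 0.7727
  k = 3: (11 + 6 + 5)/22 = 22/22 = 1

Summary (fraction, with percent):

explained: PC1 0.5 (50%), PC2 0.2727 (27.27%), PC3 0.2273 (22.73%);  cumulative: 0.5, 0.7727, 1


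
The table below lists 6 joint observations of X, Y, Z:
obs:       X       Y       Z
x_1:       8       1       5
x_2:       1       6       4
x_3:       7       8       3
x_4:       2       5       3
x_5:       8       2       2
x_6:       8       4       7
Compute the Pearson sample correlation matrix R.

Step 1 — column means:
  mean(X) = (8 + 1 + 7 + 2 + 8 + 8) / 6 = 34/6 = 5.6667
  mean(Y) = (1 + 6 + 8 + 5 + 2 + 4) / 6 = 26/6 = 4.3333
  mean(Z) = (5 + 4 + 3 + 3 + 2 + 7) / 6 = 24/6 = 4

Step 2 — sample variances and covariances s[i,j] = (1/(n-1)) · Σ_k (x_{k,i} - mean_i) · (x_{k,j} - mean_j), with n-1 = 5:
  s[X,X] = ((2.3333)·(2.3333) + (-4.6667)·(-4.6667) + (1.3333)·(1.3333) + (-3.6667)·(-3.6667) + (2.3333)·(2.3333) + (2.3333)·(2.3333)) / 5 = 53.3333/5 = 10.6667
  s[X,Y] = ((2.3333)·(-3.3333) + (-4.6667)·(1.6667) + (1.3333)·(3.6667) + (-3.6667)·(0.6667) + (2.3333)·(-2.3333) + (2.3333)·(-0.3333)) / 5 = -19.3333/5 = -3.8667
  s[X,Z] = ((2.3333)·(1) + (-4.6667)·(0) + (1.3333)·(-1) + (-3.6667)·(-1) + (2.3333)·(-2) + (2.3333)·(3)) / 5 = 7/5 = 1.4
  s[Y,Y] = ((-3.3333)·(-3.3333) + (1.6667)·(1.6667) + (3.6667)·(3.6667) + (0.6667)·(0.6667) + (-2.3333)·(-2.3333) + (-0.3333)·(-0.3333)) / 5 = 33.3333/5 = 6.6667
  s[Y,Z] = ((-3.3333)·(1) + (1.6667)·(0) + (3.6667)·(-1) + (0.6667)·(-1) + (-2.3333)·(-2) + (-0.3333)·(3)) / 5 = -4/5 = -0.8
  s[Z,Z] = ((1)·(1) + (0)·(0) + (-1)·(-1) + (-1)·(-1) + (-2)·(-2) + (3)·(3)) / 5 = 16/5 = 3.2
  Sample standard deviations s_i = √(s[i,i]):
  s(X) = √(10.6667) = 3.266
  s(Y) = √(6.6667) = 2.582
  s(Z) = √(3.2) = 1.7889

Step 3 — r_{ij} = s_{ij} / (s_i · s_j):
  r[X,X] = 1 (diagonal).
  r[X,Y] = -3.8667 / (3.266 · 2.582) = -3.8667 / 8.4327 = -0.4585
  r[X,Z] = 1.4 / (3.266 · 1.7889) = 1.4 / 5.8424 = 0.2396
  r[Y,Y] = 1 (diagonal).
  r[Y,Z] = -0.8 / (2.582 · 1.7889) = -0.8 / 4.6188 = -0.1732
  r[Z,Z] = 1 (diagonal).

R is symmetric with unit diagonal. Assembling:

R = [[1, -0.4585, 0.2396],
 [-0.4585, 1, -0.1732],
 [0.2396, -0.1732, 1]]


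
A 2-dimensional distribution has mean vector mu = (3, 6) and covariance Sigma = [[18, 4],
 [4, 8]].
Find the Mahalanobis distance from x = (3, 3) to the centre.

Step 1 — centre the observation: (x - mu) = (0, -3).

Step 2 — invert Sigma. det(Sigma) = 18·8 - (4)² = 128.
  Sigma^{-1} = (1/det) · [[d, -b], [-b, a]] = [[0.0625, -0.0312],
 [-0.0312, 0.1406]].

Step 3 — form the quadratic (x - mu)^T · Sigma^{-1} · (x - mu):
  Sigma^{-1} · (x - mu) = (0.0938, -0.4219).
  (x - mu)^T · [Sigma^{-1} · (x - mu)] = (0)·(0.0938) + (-3)·(-0.4219) = 1.2656.

Step 4 — take square root: d = √(1.2656) ≈ 1.125.

d(x, mu) = √(1.2656) ≈ 1.125
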